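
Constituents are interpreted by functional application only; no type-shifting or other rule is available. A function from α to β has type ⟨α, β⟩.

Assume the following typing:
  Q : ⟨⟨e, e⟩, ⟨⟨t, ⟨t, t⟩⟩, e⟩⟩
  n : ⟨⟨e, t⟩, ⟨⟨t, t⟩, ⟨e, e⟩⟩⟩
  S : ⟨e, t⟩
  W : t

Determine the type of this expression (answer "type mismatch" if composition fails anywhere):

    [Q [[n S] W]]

type mismatch

At [n S], n : ⟨⟨e, t⟩, ⟨⟨t, t⟩, ⟨e, e⟩⟩⟩ takes S : ⟨e, t⟩, giving ⟨⟨t, t⟩, ⟨e, e⟩⟩.
[[n S] W]: ⟨⟨t, t⟩, ⟨e, e⟩⟩ and t cannot combine by function application — type clash.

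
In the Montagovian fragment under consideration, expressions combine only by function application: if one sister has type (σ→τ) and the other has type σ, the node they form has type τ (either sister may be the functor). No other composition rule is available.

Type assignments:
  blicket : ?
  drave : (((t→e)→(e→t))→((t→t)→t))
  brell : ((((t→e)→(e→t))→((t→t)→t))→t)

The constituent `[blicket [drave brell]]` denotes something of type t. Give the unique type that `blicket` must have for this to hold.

At [blicket [drave brell]] (required: t): [drave brell] is t, which is not a function with range t; hence blicket is the functor — type (t→t).

(t→t)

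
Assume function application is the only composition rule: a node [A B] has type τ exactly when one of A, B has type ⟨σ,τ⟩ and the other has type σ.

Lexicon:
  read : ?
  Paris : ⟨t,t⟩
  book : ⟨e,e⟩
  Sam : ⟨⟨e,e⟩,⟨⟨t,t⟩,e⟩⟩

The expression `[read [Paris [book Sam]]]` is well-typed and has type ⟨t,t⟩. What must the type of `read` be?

⟨e,⟨t,t⟩⟩

At [read [Paris [book Sam]]] (required: ⟨t,t⟩): [Paris [book Sam]] is e, which is not a function with range ⟨t,t⟩; hence read is the functor — type ⟨e,⟨t,t⟩⟩.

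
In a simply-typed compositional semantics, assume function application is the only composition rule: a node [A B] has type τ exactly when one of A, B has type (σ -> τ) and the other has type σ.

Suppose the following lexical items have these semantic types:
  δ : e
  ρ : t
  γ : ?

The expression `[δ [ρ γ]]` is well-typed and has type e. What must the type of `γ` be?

[δ [ρ γ]] is required to be e. δ : e cannot yield e as functor, so [ρ γ] : (e -> e).
[ρ γ] is required to be (e -> e). ρ : t cannot yield (e -> e) as functor, so γ : (t -> (e -> e)).

(t -> (e -> e))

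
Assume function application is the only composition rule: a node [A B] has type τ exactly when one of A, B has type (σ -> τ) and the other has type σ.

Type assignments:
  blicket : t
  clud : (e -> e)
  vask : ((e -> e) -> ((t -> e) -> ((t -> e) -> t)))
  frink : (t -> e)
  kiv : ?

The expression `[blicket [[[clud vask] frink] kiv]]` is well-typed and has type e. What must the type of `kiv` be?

[blicket [[[clud vask] frink] kiv]] is required to be e. blicket : t cannot yield e as functor, so [[[clud vask] frink] kiv] : (t -> e).
[[[clud vask] frink] kiv] is required to be (t -> e). [[clud vask] frink] : ((t -> e) -> t) cannot yield (t -> e) as functor, so kiv : (((t -> e) -> t) -> (t -> e)).

(((t -> e) -> t) -> (t -> e))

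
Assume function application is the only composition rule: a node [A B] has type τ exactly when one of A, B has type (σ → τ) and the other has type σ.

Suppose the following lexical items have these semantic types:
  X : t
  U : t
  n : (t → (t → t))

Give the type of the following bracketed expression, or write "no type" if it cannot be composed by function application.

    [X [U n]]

[U n]: functor n : (t → (t → t)), argument U : t; result (t → t).
[X [U n]]: functor [U n] : (t → t), argument X : t; result t.

t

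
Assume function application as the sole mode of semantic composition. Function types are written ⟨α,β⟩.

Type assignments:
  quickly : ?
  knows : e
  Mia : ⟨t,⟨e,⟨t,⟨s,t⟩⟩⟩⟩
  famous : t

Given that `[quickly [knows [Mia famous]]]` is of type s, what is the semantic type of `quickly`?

⟨⟨t,⟨s,t⟩⟩,s⟩

For [quickly [knows [Mia famous]]] to have type s with [knows [Mia famous]] of type ⟨t,⟨s,t⟩⟩, quickly must be the function: quickly : ⟨⟨t,⟨s,t⟩⟩,s⟩.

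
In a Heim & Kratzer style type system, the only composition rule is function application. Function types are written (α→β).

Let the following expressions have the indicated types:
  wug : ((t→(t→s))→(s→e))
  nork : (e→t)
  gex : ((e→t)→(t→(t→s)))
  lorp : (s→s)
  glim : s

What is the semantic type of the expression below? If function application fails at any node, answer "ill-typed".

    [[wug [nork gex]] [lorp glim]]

At [nork gex], gex : ((e→t)→(t→(t→s))) takes nork : (e→t), giving (t→(t→s)).
At [wug [nork gex]], wug : ((t→(t→s))→(s→e)) takes [nork gex] : (t→(t→s)), giving (s→e).
At [lorp glim], lorp : (s→s) takes glim : s, giving s.
At [[wug [nork gex]] [lorp glim]], [wug [nork gex]] : (s→e) takes [lorp glim] : s, giving e.

e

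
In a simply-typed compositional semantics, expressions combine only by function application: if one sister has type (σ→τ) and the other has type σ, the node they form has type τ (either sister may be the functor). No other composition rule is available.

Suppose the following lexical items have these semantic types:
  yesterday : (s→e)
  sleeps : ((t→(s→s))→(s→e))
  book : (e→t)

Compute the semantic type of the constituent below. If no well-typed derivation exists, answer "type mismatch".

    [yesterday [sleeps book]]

[sleeps book]: ((t→(s→s))→(s→e)) and (e→t) cannot combine by function application — type clash.

type mismatch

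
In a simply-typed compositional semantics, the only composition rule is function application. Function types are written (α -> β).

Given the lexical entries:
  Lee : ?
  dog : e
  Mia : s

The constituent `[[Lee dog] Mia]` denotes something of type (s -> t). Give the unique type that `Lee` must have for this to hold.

(e -> (s -> (s -> t)))

For [[Lee dog] Mia] to have type (s -> t) with Mia of type s, [Lee dog] must be the function: [Lee dog] : (s -> (s -> t)).
For [Lee dog] to have type (s -> (s -> t)) with dog of type e, Lee must be the function: Lee : (e -> (s -> (s -> t))).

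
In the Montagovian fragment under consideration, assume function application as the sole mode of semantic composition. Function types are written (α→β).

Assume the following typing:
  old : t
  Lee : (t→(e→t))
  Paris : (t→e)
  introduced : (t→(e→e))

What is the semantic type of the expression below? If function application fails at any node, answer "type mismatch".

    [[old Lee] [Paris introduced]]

type mismatch

[old Lee]: functor Lee : (t→(e→t)), argument old : t; result (e→t).
[Paris introduced]: (t→e) and (t→(e→e)) cannot combine by function application — type clash.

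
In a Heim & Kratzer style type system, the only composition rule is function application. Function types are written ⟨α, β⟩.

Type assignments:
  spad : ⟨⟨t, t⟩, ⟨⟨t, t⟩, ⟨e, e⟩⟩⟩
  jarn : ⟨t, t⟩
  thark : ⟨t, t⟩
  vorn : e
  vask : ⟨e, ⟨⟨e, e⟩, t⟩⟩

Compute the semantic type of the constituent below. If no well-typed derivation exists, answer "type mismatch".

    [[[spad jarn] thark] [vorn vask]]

[spad jarn]: ⟨⟨t, t⟩, ⟨⟨t, t⟩, ⟨e, e⟩⟩⟩ applied to ⟨t, t⟩ yields ⟨⟨t, t⟩, ⟨e, e⟩⟩.
[[spad jarn] thark]: ⟨⟨t, t⟩, ⟨e, e⟩⟩ applied to ⟨t, t⟩ yields ⟨e, e⟩.
[vorn vask]: ⟨e, ⟨⟨e, e⟩, t⟩⟩ applied to e yields ⟨⟨e, e⟩, t⟩.
[[[spad jarn] thark] [vorn vask]]: ⟨⟨e, e⟩, t⟩ applied to ⟨e, e⟩ yields t.

t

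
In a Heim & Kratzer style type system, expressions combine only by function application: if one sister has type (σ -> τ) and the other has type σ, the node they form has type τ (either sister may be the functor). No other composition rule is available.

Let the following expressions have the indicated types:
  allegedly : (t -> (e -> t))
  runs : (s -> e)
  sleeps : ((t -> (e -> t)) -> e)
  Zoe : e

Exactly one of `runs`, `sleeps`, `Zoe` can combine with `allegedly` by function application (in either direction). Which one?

runs : (s -> e) — allegedly needs t; runs needs s; neither fits.
sleeps — combines: sleeps : ((t -> (e -> t)) -> e) takes allegedly : (t -> (e -> t)) as argument, giving e.
Zoe : e — allegedly needs t; Zoe needs nothing (atomic); neither fits.

sleeps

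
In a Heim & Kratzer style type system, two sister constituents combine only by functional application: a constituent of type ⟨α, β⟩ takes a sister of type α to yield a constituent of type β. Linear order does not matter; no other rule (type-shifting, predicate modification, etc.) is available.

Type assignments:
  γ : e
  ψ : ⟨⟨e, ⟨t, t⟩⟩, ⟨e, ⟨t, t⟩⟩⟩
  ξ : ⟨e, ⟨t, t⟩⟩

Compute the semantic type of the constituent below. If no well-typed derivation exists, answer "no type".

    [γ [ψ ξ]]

[ψ ξ]: functor ψ : ⟨⟨e, ⟨t, t⟩⟩, ⟨e, ⟨t, t⟩⟩⟩, argument ξ : ⟨e, ⟨t, t⟩⟩; result ⟨e, ⟨t, t⟩⟩.
[γ [ψ ξ]]: functor [ψ ξ] : ⟨e, ⟨t, t⟩⟩, argument γ : e; result ⟨t, t⟩.

⟨t, t⟩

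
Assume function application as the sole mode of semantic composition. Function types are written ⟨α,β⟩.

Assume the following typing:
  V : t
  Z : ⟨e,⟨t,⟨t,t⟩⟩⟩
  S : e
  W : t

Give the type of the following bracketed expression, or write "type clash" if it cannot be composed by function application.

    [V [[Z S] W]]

[Z S]: ⟨e,⟨t,⟨t,t⟩⟩⟩ applied to e yields ⟨t,⟨t,t⟩⟩.
[[Z S] W]: ⟨t,⟨t,t⟩⟩ applied to t yields ⟨t,t⟩.
[V [[Z S] W]]: ⟨t,t⟩ applied to t yields t.

t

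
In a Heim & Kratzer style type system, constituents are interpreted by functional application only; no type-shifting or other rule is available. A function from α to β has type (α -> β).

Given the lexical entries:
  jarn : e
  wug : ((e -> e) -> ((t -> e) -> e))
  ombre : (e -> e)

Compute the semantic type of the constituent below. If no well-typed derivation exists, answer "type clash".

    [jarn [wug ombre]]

type clash

At [wug ombre], wug : ((e -> e) -> ((t -> e) -> e)) takes ombre : (e -> e), giving ((t -> e) -> e).
[jarn [wug ombre]]: e with ((t -> e) -> e) — neither is a function whose domain matches the other; composition fails here.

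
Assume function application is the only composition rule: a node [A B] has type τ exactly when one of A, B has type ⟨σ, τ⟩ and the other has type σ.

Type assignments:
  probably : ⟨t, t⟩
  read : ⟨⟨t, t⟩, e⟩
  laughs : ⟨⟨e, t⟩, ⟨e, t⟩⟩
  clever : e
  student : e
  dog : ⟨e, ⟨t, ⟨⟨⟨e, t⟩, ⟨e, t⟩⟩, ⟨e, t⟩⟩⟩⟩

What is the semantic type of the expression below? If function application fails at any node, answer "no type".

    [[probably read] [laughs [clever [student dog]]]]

no type

[probably read]: functor read : ⟨⟨t, t⟩, e⟩, argument probably : ⟨t, t⟩; result e.
[student dog]: functor dog : ⟨e, ⟨t, ⟨⟨⟨e, t⟩, ⟨e, t⟩⟩, ⟨e, t⟩⟩⟩⟩, argument student : e; result ⟨t, ⟨⟨⟨e, t⟩, ⟨e, t⟩⟩, ⟨e, t⟩⟩⟩.
At [clever [student dog]]: neither e nor ⟨t, ⟨⟨⟨e, t⟩, ⟨e, t⟩⟩, ⟨e, t⟩⟩⟩ can take the other as argument; the node is ill-typed.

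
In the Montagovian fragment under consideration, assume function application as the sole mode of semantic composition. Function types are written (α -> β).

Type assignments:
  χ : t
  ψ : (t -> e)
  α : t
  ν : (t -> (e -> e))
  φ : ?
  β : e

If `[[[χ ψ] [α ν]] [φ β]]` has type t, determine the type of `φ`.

At [[[χ ψ] [α ν]] [φ β]] (required: t): [[χ ψ] [α ν]] is e, which is not a function with range t; hence [φ β] is the functor — type (e -> t).
At [φ β] (required: (e -> t)): β is e, which is not a function with range (e -> t); hence φ is the functor — type (e -> (e -> t)).

(e -> (e -> t))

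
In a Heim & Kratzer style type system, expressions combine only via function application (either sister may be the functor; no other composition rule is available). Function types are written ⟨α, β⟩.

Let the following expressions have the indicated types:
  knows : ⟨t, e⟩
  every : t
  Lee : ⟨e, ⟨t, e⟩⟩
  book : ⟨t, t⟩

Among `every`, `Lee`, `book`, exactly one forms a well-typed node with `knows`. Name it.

every — combines: knows : ⟨t, e⟩ takes every : t as argument, giving e.
Lee : ⟨e, ⟨t, e⟩⟩ — does not combine with knows.
book : ⟨t, t⟩ — does not combine with knows.

every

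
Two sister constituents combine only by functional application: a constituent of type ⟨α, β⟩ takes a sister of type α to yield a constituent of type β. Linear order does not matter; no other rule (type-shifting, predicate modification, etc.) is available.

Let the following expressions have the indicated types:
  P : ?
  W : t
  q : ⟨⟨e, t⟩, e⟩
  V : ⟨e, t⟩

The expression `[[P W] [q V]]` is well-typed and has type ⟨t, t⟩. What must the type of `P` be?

For [[P W] [q V]] to have type ⟨t, t⟩ with [q V] of type e, [P W] must be the function: [P W] : ⟨e, ⟨t, t⟩⟩.
For [P W] to have type ⟨e, ⟨t, t⟩⟩ with W of type t, P must be the function: P : ⟨t, ⟨e, ⟨t, t⟩⟩⟩.

⟨t, ⟨e, ⟨t, t⟩⟩⟩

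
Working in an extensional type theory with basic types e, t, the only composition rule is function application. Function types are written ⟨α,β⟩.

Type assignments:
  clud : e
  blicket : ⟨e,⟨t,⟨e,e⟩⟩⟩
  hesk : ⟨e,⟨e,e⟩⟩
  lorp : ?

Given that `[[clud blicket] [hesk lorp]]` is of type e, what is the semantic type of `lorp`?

[[clud blicket] [hesk lorp]] must have type e. The sister [clud blicket] has type ⟨t,⟨e,e⟩⟩; that is not a function onto e, so [hesk lorp] must be the functor, of type ⟨⟨t,⟨e,e⟩⟩,e⟩.
[hesk lorp] must have type ⟨⟨t,⟨e,e⟩⟩,e⟩. The sister hesk has type ⟨e,⟨e,e⟩⟩; that is not a function onto ⟨⟨t,⟨e,e⟩⟩,e⟩, so lorp must be the functor, of type ⟨⟨e,⟨e,e⟩⟩,⟨⟨t,⟨e,e⟩⟩,e⟩⟩.

⟨⟨e,⟨e,e⟩⟩,⟨⟨t,⟨e,e⟩⟩,e⟩⟩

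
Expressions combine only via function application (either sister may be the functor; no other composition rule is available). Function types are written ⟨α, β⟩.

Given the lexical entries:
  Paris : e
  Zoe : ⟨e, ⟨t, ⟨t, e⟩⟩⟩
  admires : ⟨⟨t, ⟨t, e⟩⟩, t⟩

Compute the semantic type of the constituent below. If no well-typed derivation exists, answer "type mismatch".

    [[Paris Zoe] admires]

[Paris Zoe]: ⟨e, ⟨t, ⟨t, e⟩⟩⟩ applied to e yields ⟨t, ⟨t, e⟩⟩.
[[Paris Zoe] admires]: ⟨⟨t, ⟨t, e⟩⟩, t⟩ applied to ⟨t, ⟨t, e⟩⟩ yields t.

t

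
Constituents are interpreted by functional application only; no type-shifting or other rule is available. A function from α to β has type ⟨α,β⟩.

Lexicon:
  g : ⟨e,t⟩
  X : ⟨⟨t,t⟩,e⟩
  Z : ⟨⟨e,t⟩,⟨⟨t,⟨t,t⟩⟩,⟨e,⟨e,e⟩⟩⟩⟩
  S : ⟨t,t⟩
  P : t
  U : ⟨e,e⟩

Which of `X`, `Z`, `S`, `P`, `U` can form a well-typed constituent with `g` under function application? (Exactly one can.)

X : ⟨⟨t,t⟩,e⟩ — no; g wants e, and X wants ⟨t,t⟩.
Z — combines: Z : ⟨⟨e,t⟩,⟨⟨t,⟨t,t⟩⟩,⟨e,⟨e,e⟩⟩⟩⟩ takes g : ⟨e,t⟩ as argument, giving ⟨⟨t,⟨t,t⟩⟩,⟨e,⟨e,e⟩⟩⟩.
S : ⟨t,t⟩ — no; g wants e, and S wants t.
P : t — no; g wants e, and P wants nothing (atomic).
U : ⟨e,e⟩ — no; g wants e, and U wants e.

Z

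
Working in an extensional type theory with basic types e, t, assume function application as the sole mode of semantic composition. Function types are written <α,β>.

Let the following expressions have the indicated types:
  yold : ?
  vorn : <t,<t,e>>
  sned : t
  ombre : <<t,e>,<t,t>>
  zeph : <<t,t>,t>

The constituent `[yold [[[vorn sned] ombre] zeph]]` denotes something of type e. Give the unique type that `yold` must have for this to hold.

<t,e>

At [yold [[[vorn sned] ombre] zeph]] (required: e): [[[vorn sned] ombre] zeph] is t, which is not a function with range e; hence yold is the functor — type <t,e>.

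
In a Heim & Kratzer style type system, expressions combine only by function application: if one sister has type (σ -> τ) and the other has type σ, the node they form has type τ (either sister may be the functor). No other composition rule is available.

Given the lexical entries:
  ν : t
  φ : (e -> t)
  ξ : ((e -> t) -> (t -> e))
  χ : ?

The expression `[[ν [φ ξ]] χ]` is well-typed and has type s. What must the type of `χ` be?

[[ν [φ ξ]] χ] is required to be s. [ν [φ ξ]] : e cannot yield s as functor, so χ : (e -> s).

(e -> s)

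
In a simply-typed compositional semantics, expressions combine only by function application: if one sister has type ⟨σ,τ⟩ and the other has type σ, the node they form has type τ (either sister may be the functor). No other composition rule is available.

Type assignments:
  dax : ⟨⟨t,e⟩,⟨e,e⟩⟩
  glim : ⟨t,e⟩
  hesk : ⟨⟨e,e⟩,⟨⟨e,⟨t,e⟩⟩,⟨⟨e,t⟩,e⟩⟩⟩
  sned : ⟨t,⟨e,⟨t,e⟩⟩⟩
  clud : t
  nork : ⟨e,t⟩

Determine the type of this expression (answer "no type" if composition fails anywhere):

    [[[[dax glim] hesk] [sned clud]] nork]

[dax glim]: functor dax : ⟨⟨t,e⟩,⟨e,e⟩⟩, argument glim : ⟨t,e⟩; result ⟨e,e⟩.
[[dax glim] hesk]: functor hesk : ⟨⟨e,e⟩,⟨⟨e,⟨t,e⟩⟩,⟨⟨e,t⟩,e⟩⟩⟩, argument [dax glim] : ⟨e,e⟩; result ⟨⟨e,⟨t,e⟩⟩,⟨⟨e,t⟩,e⟩⟩.
[sned clud]: functor sned : ⟨t,⟨e,⟨t,e⟩⟩⟩, argument clud : t; result ⟨e,⟨t,e⟩⟩.
[[[dax glim] hesk] [sned clud]]: functor [[dax glim] hesk] : ⟨⟨e,⟨t,e⟩⟩,⟨⟨e,t⟩,e⟩⟩, argument [sned clud] : ⟨e,⟨t,e⟩⟩; result ⟨⟨e,t⟩,e⟩.
[[[[dax glim] hesk] [sned clud]] nork]: functor [[[dax glim] hesk] [sned clud]] : ⟨⟨e,t⟩,e⟩, argument nork : ⟨e,t⟩; result e.

e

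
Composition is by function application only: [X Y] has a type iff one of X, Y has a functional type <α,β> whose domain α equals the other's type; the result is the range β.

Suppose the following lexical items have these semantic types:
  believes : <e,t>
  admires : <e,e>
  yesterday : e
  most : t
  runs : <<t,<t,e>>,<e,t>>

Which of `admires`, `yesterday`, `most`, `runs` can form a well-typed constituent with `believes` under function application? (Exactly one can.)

yesterday

admires : <e,e> — neither side's domain matches the other.
yesterday — combines: believes : <e,t> takes yesterday : e as argument, giving t.
most : t — neither side's domain matches the other.
runs : <<t,<t,e>>,<e,t>> — neither side's domain matches the other.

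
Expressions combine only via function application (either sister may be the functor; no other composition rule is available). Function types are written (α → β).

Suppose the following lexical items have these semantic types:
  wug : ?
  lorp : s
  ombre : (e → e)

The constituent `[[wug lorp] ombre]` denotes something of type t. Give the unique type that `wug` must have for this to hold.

(s → ((e → e) → t))

For [[wug lorp] ombre] to have type t with ombre of type (e → e), [wug lorp] must be the function: [wug lorp] : ((e → e) → t).
For [wug lorp] to have type ((e → e) → t) with lorp of type s, wug must be the function: wug : (s → ((e → e) → t)).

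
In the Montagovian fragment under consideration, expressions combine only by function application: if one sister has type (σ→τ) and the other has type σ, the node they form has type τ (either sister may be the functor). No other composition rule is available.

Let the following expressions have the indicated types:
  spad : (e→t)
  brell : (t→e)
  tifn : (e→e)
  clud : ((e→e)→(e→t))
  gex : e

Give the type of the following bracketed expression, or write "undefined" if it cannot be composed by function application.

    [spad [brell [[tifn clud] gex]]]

[tifn clud]: functor clud : ((e→e)→(e→t)), argument tifn : (e→e); result (e→t).
[[tifn clud] gex]: functor [tifn clud] : (e→t), argument gex : e; result t.
[brell [[tifn clud] gex]]: functor brell : (t→e), argument [[tifn clud] gex] : t; result e.
[spad [brell [[tifn clud] gex]]]: functor spad : (e→t), argument [brell [[tifn clud] gex]] : e; result t.

t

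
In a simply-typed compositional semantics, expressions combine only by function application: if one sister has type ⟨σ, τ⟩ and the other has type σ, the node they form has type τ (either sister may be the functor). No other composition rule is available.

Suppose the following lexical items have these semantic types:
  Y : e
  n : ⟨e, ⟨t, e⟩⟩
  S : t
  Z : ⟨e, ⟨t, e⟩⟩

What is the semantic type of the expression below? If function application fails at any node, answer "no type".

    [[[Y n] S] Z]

[Y n]: ⟨e, ⟨t, e⟩⟩ applied to e yields ⟨t, e⟩.
[[Y n] S]: ⟨t, e⟩ applied to t yields e.
[[[Y n] S] Z]: ⟨e, ⟨t, e⟩⟩ applied to e yields ⟨t, e⟩.

⟨t, e⟩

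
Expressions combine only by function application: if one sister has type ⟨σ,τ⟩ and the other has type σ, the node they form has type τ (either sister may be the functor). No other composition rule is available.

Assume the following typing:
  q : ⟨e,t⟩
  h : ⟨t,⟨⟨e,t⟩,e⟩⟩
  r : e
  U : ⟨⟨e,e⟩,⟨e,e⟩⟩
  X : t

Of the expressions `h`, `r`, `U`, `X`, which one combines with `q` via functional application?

h : ⟨t,⟨⟨e,t⟩,e⟩⟩ — neither side's domain matches the other.
r — combines: q : ⟨e,t⟩ takes r : e as argument, giving t.
U : ⟨⟨e,e⟩,⟨e,e⟩⟩ — neither side's domain matches the other.
X : t — neither side's domain matches the other.

r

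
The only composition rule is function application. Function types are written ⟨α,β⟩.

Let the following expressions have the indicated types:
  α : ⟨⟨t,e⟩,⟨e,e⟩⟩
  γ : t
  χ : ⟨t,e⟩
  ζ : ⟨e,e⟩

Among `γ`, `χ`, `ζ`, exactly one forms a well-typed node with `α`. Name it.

γ : t — α needs ⟨t,e⟩; γ needs nothing (atomic); neither fits.
χ — combines: α : ⟨⟨t,e⟩,⟨e,e⟩⟩ takes χ : ⟨t,e⟩ as argument, giving ⟨e,e⟩.
ζ : ⟨e,e⟩ — α needs ⟨t,e⟩; ζ needs e; neither fits.

χ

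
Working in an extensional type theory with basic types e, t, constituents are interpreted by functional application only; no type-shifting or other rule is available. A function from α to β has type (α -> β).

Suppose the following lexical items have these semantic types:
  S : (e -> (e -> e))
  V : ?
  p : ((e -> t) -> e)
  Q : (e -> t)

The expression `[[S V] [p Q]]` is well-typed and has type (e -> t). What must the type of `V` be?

[[S V] [p Q]] is required to be (e -> t). [p Q] : e cannot yield (e -> t) as functor, so [S V] : (e -> (e -> t)).
[S V] is required to be (e -> (e -> t)). S : (e -> (e -> e)) cannot yield (e -> (e -> t)) as functor, so V : ((e -> (e -> e)) -> (e -> (e -> t))).

((e -> (e -> e)) -> (e -> (e -> t)))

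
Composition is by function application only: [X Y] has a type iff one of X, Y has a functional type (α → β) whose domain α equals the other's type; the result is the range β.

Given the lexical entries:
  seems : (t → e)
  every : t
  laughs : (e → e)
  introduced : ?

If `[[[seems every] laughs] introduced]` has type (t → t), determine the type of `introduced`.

[[[seems every] laughs] introduced] is required to be (t → t). [[seems every] laughs] : e cannot yield (t → t) as functor, so introduced : (e → (t → t)).

(e → (t → t))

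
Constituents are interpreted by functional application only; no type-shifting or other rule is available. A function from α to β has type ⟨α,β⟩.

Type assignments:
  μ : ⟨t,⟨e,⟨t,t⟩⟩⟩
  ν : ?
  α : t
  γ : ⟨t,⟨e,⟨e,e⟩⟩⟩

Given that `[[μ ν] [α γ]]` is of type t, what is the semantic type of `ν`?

At [[μ ν] [α γ]] (required: t): [α γ] is ⟨e,⟨e,e⟩⟩, which is not a function with range t; hence [μ ν] is the functor — type ⟨⟨e,⟨e,e⟩⟩,t⟩.
At [μ ν] (required: ⟨⟨e,⟨e,e⟩⟩,t⟩): μ is ⟨t,⟨e,⟨t,t⟩⟩⟩, which is not a function with range ⟨⟨e,⟨e,e⟩⟩,t⟩; hence ν is the functor — type ⟨⟨t,⟨e,⟨t,t⟩⟩⟩,⟨⟨e,⟨e,e⟩⟩,t⟩⟩.

⟨⟨t,⟨e,⟨t,t⟩⟩⟩,⟨⟨e,⟨e,e⟩⟩,t⟩⟩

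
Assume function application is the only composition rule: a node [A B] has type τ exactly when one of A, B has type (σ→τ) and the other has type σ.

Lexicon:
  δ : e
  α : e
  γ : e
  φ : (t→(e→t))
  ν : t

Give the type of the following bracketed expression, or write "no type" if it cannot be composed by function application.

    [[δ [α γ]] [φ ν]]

no type

[α γ]: e and e cannot combine by function application — type clash.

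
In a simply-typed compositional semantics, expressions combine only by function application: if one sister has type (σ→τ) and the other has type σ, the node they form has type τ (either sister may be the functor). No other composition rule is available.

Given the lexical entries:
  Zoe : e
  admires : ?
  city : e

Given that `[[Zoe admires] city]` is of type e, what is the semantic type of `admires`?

(e→(e→e))

For [[Zoe admires] city] to have type e with city of type e, [Zoe admires] must be the function: [Zoe admires] : (e→e).
For [Zoe admires] to have type (e→e) with Zoe of type e, admires must be the function: admires : (e→(e→e)).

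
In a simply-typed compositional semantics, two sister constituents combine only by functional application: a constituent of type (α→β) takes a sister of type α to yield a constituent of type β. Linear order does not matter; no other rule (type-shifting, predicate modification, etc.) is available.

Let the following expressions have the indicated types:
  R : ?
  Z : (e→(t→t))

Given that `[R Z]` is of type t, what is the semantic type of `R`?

((e→(t→t))→t)

[R Z] is required to be t. Z : (e→(t→t)) cannot yield t as functor, so R : ((e→(t→t))→t).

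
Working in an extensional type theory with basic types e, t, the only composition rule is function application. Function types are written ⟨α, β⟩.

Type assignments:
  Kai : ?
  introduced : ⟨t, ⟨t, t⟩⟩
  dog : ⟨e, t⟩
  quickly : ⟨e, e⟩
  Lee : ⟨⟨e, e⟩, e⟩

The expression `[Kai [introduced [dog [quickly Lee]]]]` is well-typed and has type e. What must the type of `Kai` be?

For [Kai [introduced [dog [quickly Lee]]]] to have type e with [introduced [dog [quickly Lee]]] of type ⟨t, t⟩, Kai must be the function: Kai : ⟨⟨t, t⟩, e⟩.

⟨⟨t, t⟩, e⟩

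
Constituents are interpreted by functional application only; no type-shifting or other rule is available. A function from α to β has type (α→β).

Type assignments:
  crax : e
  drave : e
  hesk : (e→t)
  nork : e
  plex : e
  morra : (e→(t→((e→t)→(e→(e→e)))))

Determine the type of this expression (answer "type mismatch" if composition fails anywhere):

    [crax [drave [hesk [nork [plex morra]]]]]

type mismatch

[plex morra]: functor morra : (e→(t→((e→t)→(e→(e→e))))), argument plex : e; result (t→((e→t)→(e→(e→e)))).
At [nork [plex morra]]: neither e nor (t→((e→t)→(e→(e→e)))) can take the other as argument; the node is ill-typed.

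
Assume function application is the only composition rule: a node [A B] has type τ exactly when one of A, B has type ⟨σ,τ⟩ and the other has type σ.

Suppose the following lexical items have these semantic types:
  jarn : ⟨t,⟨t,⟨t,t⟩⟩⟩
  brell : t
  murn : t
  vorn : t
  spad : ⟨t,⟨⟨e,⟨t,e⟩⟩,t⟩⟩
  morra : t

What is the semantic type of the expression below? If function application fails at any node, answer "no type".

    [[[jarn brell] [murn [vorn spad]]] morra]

no type

[jarn brell]: jarn is ⟨t,⟨t,⟨t,t⟩⟩⟩, brell is t; result ⟨t,⟨t,t⟩⟩.
[vorn spad]: spad is ⟨t,⟨⟨e,⟨t,e⟩⟩,t⟩⟩, vorn is t; result ⟨⟨e,⟨t,e⟩⟩,t⟩.
[murn [vorn spad]]: t and ⟨⟨e,⟨t,e⟩⟩,t⟩ cannot combine by function application — type clash.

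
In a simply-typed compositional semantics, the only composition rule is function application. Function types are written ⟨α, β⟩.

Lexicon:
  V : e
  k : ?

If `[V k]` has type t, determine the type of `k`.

⟨e, t⟩

At [V k] (required: t): V is e, which is not a function with range t; hence k is the functor — type ⟨e, t⟩.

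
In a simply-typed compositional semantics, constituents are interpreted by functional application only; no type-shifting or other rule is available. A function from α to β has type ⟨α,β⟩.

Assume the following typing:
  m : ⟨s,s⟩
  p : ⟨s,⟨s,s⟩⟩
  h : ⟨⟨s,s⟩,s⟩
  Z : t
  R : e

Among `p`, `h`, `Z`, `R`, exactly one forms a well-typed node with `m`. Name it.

h

p : ⟨s,⟨s,s⟩⟩ — no; m wants s, and p wants s.
h — combines: h : ⟨⟨s,s⟩,s⟩ takes m : ⟨s,s⟩ as argument, giving s.
Z : t — no; m wants s, and Z wants nothing (atomic).
R : e — no; m wants s, and R wants nothing (atomic).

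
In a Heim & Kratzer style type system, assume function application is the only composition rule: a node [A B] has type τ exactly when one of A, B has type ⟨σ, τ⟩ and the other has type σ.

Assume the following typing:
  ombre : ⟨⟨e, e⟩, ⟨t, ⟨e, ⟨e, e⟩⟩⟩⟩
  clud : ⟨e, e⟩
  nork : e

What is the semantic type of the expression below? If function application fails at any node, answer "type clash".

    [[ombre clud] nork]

[ombre clud] — ombre of type ⟨⟨e, e⟩, ⟨t, ⟨e, ⟨e, e⟩⟩⟩⟩ combines with clud of type ⟨e, e⟩: type ⟨t, ⟨e, ⟨e, e⟩⟩⟩.
[[ombre clud] nork]: ⟨t, ⟨e, ⟨e, e⟩⟩⟩ with e — neither is a function whose domain matches the other; composition fails here.

type clash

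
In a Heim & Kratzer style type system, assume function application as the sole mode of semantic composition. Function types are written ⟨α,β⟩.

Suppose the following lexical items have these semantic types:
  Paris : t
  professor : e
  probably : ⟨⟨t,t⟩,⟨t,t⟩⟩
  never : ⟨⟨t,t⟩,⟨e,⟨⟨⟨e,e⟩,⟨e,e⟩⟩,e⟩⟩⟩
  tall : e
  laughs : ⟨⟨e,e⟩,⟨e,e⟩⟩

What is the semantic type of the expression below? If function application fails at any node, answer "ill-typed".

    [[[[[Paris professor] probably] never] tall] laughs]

ill-typed

At [Paris professor]: neither t nor e can take the other as argument; the node is ill-typed.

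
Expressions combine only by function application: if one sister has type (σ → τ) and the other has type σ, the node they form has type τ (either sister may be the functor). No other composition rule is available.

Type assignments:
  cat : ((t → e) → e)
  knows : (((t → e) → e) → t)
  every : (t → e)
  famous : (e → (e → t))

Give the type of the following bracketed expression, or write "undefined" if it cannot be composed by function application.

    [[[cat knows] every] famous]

[cat knows]: functor knows : (((t → e) → e) → t), argument cat : ((t → e) → e); result t.
[[cat knows] every]: functor every : (t → e), argument [cat knows] : t; result e.
[[[cat knows] every] famous]: functor famous : (e → (e → t)), argument [[cat knows] every] : e; result (e → t).

(e → t)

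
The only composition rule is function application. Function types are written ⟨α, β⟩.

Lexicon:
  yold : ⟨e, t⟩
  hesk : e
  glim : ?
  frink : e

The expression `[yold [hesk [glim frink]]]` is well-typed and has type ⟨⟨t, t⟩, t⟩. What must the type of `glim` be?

For [yold [hesk [glim frink]]] to have type ⟨⟨t, t⟩, t⟩ with yold of type ⟨e, t⟩, [hesk [glim frink]] must be the function: [hesk [glim frink]] : ⟨⟨e, t⟩, ⟨⟨t, t⟩, t⟩⟩.
For [hesk [glim frink]] to have type ⟨⟨e, t⟩, ⟨⟨t, t⟩, t⟩⟩ with hesk of type e, [glim frink] must be the function: [glim frink] : ⟨e, ⟨⟨e, t⟩, ⟨⟨t, t⟩, t⟩⟩⟩.
For [glim frink] to have type ⟨e, ⟨⟨e, t⟩, ⟨⟨t, t⟩, t⟩⟩⟩ with frink of type e, glim must be the function: glim : ⟨e, ⟨e, ⟨⟨e, t⟩, ⟨⟨t, t⟩, t⟩⟩⟩⟩.

⟨e, ⟨e, ⟨⟨e, t⟩, ⟨⟨t, t⟩, t⟩⟩⟩⟩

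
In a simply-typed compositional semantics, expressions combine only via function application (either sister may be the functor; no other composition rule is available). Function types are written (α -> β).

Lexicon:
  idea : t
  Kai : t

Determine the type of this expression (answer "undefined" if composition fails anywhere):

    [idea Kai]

[idea Kai]: t with t — neither is a function whose domain matches the other; composition fails here.

undefined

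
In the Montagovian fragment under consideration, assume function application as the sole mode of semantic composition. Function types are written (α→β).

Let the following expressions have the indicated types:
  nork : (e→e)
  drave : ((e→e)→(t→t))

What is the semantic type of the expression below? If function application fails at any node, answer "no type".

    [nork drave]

(t→t)

[nork drave]: drave is ((e→e)→(t→t)), nork is (e→e); result (t→t).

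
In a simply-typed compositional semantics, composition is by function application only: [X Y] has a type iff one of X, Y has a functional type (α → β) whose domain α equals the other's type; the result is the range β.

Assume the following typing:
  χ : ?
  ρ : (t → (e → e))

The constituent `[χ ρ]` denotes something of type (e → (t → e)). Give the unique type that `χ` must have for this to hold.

((t → (e → e)) → (e → (t → e)))

[χ ρ] is required to be (e → (t → e)). ρ : (t → (e → e)) cannot yield (e → (t → e)) as functor, so χ : ((t → (e → e)) → (e → (t → e))).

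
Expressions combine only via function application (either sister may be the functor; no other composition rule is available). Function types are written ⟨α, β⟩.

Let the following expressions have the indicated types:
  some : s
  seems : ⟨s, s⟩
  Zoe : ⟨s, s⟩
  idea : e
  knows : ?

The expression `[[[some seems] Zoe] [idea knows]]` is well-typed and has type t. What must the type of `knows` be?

[[[some seems] Zoe] [idea knows]] must have type t. The sister [[some seems] Zoe] has type s; that is not a function onto t, so [idea knows] must be the functor, of type ⟨s, t⟩.
[idea knows] must have type ⟨s, t⟩. The sister idea has type e; that is not a function onto ⟨s, t⟩, so knows must be the functor, of type ⟨e, ⟨s, t⟩⟩.

⟨e, ⟨s, t⟩⟩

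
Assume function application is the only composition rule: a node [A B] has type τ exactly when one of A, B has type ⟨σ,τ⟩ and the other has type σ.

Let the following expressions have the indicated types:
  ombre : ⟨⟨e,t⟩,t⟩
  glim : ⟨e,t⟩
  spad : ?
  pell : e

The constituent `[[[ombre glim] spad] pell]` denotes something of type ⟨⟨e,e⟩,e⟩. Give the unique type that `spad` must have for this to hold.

At [[[ombre glim] spad] pell] (required: ⟨⟨e,e⟩,e⟩): pell is e, which is not a function with range ⟨⟨e,e⟩,e⟩; hence [[ombre glim] spad] is the functor — type ⟨e,⟨⟨e,e⟩,e⟩⟩.
At [[ombre glim] spad] (required: ⟨e,⟨⟨e,e⟩,e⟩⟩): [ombre glim] is t, which is not a function with range ⟨e,⟨⟨e,e⟩,e⟩⟩; hence spad is the functor — type ⟨t,⟨e,⟨⟨e,e⟩,e⟩⟩⟩.

⟨t,⟨e,⟨⟨e,e⟩,e⟩⟩⟩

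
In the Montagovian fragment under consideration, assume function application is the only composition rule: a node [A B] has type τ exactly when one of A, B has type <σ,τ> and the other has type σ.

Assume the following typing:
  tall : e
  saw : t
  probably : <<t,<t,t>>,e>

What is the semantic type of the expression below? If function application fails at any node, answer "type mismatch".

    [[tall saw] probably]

[tall saw]: e with t — neither is a function whose domain matches the other; composition fails here.

type mismatch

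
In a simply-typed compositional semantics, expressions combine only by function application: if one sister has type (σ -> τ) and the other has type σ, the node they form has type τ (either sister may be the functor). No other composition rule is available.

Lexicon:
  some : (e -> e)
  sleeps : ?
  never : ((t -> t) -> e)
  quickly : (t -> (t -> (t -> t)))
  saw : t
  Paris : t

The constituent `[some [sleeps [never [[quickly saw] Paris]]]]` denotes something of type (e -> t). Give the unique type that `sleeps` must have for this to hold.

For [some [sleeps [never [[quickly saw] Paris]]]] to have type (e -> t) with some of type (e -> e), [sleeps [never [[quickly saw] Paris]]] must be the function: [sleeps [never [[quickly saw] Paris]]] : ((e -> e) -> (e -> t)).
For [sleeps [never [[quickly saw] Paris]]] to have type ((e -> e) -> (e -> t)) with [never [[quickly saw] Paris]] of type e, sleeps must be the function: sleeps : (e -> ((e -> e) -> (e -> t))).

(e -> ((e -> e) -> (e -> t)))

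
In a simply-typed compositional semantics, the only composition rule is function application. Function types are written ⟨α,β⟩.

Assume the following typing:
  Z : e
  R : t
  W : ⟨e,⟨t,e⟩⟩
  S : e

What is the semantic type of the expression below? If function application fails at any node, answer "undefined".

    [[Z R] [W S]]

[Z R]: e with t — neither is a function whose domain matches the other; composition fails here.

undefined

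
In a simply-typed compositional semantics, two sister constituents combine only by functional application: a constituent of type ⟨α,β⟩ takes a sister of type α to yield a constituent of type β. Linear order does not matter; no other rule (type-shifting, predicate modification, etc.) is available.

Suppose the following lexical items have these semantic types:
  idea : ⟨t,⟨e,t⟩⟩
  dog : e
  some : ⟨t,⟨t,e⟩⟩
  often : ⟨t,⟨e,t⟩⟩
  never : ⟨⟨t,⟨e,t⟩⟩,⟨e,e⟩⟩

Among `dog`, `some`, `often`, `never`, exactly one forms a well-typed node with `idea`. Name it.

never

dog : e — neither side's domain matches the other.
some : ⟨t,⟨t,e⟩⟩ — neither side's domain matches the other.
often : ⟨t,⟨e,t⟩⟩ — neither side's domain matches the other.
never — combines: never : ⟨⟨t,⟨e,t⟩⟩,⟨e,e⟩⟩ takes idea : ⟨t,⟨e,t⟩⟩ as argument, giving ⟨e,e⟩.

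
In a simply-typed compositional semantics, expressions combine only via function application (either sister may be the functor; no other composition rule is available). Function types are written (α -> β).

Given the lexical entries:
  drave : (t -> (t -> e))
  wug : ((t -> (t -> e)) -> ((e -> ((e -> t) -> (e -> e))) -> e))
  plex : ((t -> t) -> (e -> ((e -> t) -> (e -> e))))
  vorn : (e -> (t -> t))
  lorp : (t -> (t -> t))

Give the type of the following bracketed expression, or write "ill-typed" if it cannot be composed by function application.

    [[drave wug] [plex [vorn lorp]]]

ill-typed

At [drave wug], wug : ((t -> (t -> e)) -> ((e -> ((e -> t) -> (e -> e))) -> e)) takes drave : (t -> (t -> e)), giving ((e -> ((e -> t) -> (e -> e))) -> e).
[vorn lorp]: (e -> (t -> t)) and (t -> (t -> t)) cannot combine by function application — type clash.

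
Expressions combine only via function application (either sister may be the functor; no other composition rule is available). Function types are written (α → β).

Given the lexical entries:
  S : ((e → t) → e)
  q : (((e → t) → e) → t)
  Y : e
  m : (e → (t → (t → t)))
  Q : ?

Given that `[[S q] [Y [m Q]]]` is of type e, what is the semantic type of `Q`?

[[S q] [Y [m Q]]] is required to be e. [S q] : t cannot yield e as functor, so [Y [m Q]] : (t → e).
[Y [m Q]] is required to be (t → e). Y : e cannot yield (t → e) as functor, so [m Q] : (e → (t → e)).
[m Q] is required to be (e → (t → e)). m : (e → (t → (t → t))) cannot yield (e → (t → e)) as functor, so Q : ((e → (t → (t → t))) → (e → (t → e))).

((e → (t → (t → t))) → (e → (t → e)))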